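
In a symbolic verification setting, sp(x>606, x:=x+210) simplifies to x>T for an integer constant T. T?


Formula: sp(P, x:=E) = exists old_x. (x = E[old_x/x]) AND P[old_x/x] (old_x is the value of x before the assignment; eliminate old_x by solving x = E[old_x/x] for old_x)
Step 1: Precondition P: x>606, i.e. old_x > 606
Step 2: Assignment gives x = old_x + 210, so old_x = x - 210
Step 3: Substitute into P: x - 210 > 606
Step 4: Simplify: x > 606+210 = 816

816


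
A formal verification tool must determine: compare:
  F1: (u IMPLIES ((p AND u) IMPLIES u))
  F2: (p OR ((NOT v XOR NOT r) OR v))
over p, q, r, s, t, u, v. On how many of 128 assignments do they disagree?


F1 = (u IMPLIES ((p AND u) IMPLIES u))
F2 = (p OR ((NOT v XOR NOT r) OR v))
Evaluate both on each of 128 rows (bits = p,q,r,s,t,u,v):
  row 0 [0000000]: F1=1 F2=0 (differ) -> 1
  row 1 [0000001]: F1=1 F2=1 -> 0
  row 2 [0000010]: F1=1 F2=0 (differ) -> 1
  row 3 [0000011]: F1=1 F2=1 -> 0
  row 4 [0000100]: F1=1 F2=0 (differ) -> 1
  (every remaining row is evaluated the same way; all 128 results are listed next)
Full result column, 8 rows per line (p,q,r,s fixed per line; t,u,v runs 000..111 left to right):
  rows 0-7 [p,q,r,s=0000]: 10101010  (ones: 4)
  rows 8-15 [p,q,r,s=0001]: 10101010  (ones: 4)
  rows 16-23 [p,q,r,s=0010]: 00000000  (ones: 0)
  rows 24-31 [p,q,r,s=0011]: 00000000  (ones: 0)
  rows 32-39 [p,q,r,s=0100]: 10101010  (ones: 4)
  rows 40-47 [p,q,r,s=0101]: 10101010  (ones: 4)
  rows 48-55 [p,q,r,s=0110]: 00000000  (ones: 0)
  rows 56-63 [p,q,r,s=0111]: 00000000  (ones: 0)
  rows 64-71 [p,q,r,s=1000]: 00000000  (ones: 0)
  rows 72-79 [p,q,r,s=1001]: 00000000  (ones: 0)
  rows 80-87 [p,q,r,s=1010]: 00000000  (ones: 0)
  rows 88-95 [p,q,r,s=1011]: 00000000  (ones: 0)
  rows 96-103 [p,q,r,s=1100]: 00000000  (ones: 0)
  rows 104-111 [p,q,r,s=1101]: 00000000  (ones: 0)
  rows 112-119 [p,q,r,s=1110]: 00000000  (ones: 0)
  rows 120-127 [p,q,r,s=1111]: 00000000  (ones: 0)
Disagreements = 4+4+0+0+4+4+0+0+0+0+0+0+0+0+0+0 = 16

16


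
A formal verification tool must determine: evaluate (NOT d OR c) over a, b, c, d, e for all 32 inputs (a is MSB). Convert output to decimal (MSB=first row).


Formula: (NOT d OR c) over a, b, c, d, e (32 rows)
Evaluate each row (bits = a,b,c,d,e, MSB first):
  row 0 [00000]: (NOT 0 OR 0) -> 1
  row 1 [00001]: (NOT 0 OR 0) -> 1
  row 2 [00010]: (NOT 1 OR 0) -> 0
  row 3 [00011]: (NOT 1 OR 0) -> 0
  row 4 [00100]: (NOT 0 OR 1) -> 1
  row 5 [00101]: (NOT 0 OR 1) -> 1
  row 6 [00110]: (NOT 1 OR 1) -> 1
  row 7 [00111]: (NOT 1 OR 1) -> 1
  row 8 [01000]: (NOT 0 OR 0) -> 1
  row 9 [01001]: (NOT 0 OR 0) -> 1
  row 10 [01010]: (NOT 1 OR 0) -> 0
  row 11 [01011]: (NOT 1 OR 0) -> 0
  row 12 [01100]: (NOT 0 OR 1) -> 1
  row 13 [01101]: (NOT 0 OR 1) -> 1
  row 14 [01110]: (NOT 1 OR 1) -> 1
  row 15 [01111]: (NOT 1 OR 1) -> 1
  row 16 [10000]: (NOT 0 OR 0) -> 1
  row 17 [10001]: (NOT 0 OR 0) -> 1
  row 18 [10010]: (NOT 1 OR 0) -> 0
  row 19 [10011]: (NOT 1 OR 0) -> 0
  row 20 [10100]: (NOT 0 OR 1) -> 1
  row 21 [10101]: (NOT 0 OR 1) -> 1
  row 22 [10110]: (NOT 1 OR 1) -> 1
  row 23 [10111]: (NOT 1 OR 1) -> 1
  row 24 [11000]: (NOT 0 OR 0) -> 1
  row 25 [11001]: (NOT 0 OR 0) -> 1
  row 26 [11010]: (NOT 1 OR 0) -> 0
  row 27 [11011]: (NOT 1 OR 0) -> 0
  row 28 [11100]: (NOT 0 OR 1) -> 1
  row 29 [11101]: (NOT 0 OR 1) -> 1
  row 30 [11110]: (NOT 1 OR 1) -> 1
  row 31 [11111]: (NOT 1 OR 1) -> 1
Full result column, 4 rows per line (a,b,c fixed per line; d,e runs 00..11 left to right):
  rows 0-3 [a,b,c=000]: 1100  = hex C
  rows 4-7 [a,b,c=001]: 1111  = hex F
  rows 8-11 [a,b,c=010]: 1100  = hex C
  rows 12-15 [a,b,c=011]: 1111  = hex F
  rows 16-19 [a,b,c=100]: 1100  = hex C
  rows 20-23 [a,b,c=101]: 1111  = hex F
  rows 24-27 [a,b,c=110]: 1100  = hex C
  rows 28-31 [a,b,c=111]: 1111  = hex F
Output column (row 0 .. row 31) = 11001111110011111100111111001111
Output column grouped in 4s = 1100 1111 1100 1111 1100 1111 1100 1111 = 0xCFCFCFCF
Convert to decimal digit by digit (value = value*16 + digit):
  C -> 12
  12*16 + 15 (F) = 207
  207*16 + 12 (C) = 3324
  3324*16 + 15 (F) = 53199
  53199*16 + 12 (C) = 851196
  851196*16 + 15 (F) = 13619151
  13619151*16 + 12 (C) = 217906428
  217906428*16 + 15 (F) = 3486502863
Decimal = 3486502863

3486502863


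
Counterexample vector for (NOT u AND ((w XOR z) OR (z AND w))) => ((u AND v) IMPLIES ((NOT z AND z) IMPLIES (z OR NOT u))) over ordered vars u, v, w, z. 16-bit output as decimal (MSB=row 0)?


F1 = (NOT u AND ((w XOR z) OR (z AND w)))
F2 = ((u AND v) IMPLIES ((NOT z AND z) IMPLIES (z OR NOT u)))
Counterexample to F1=>F2 is where F1=1 and F2=0.
Evaluate each row (bits = u,v,w,z, MSB first):
  row 0 [0000]: F1=0 F2=1 -> F1&~F2 -> 0
  row 1 [0001]: F1=1 F2=1 -> F1&~F2 -> 0
  row 2 [0010]: F1=1 F2=1 -> F1&~F2 -> 0
  row 3 [0011]: F1=1 F2=1 -> F1&~F2 -> 0
  row 4 [0100]: F1=0 F2=1 -> F1&~F2 -> 0
  row 5 [0101]: F1=1 F2=1 -> F1&~F2 -> 0
  row 6 [0110]: F1=1 F2=1 -> F1&~F2 -> 0
  row 7 [0111]: F1=1 F2=1 -> F1&~F2 -> 0
  row 8 [1000]: F1=0 F2=1 -> F1&~F2 -> 0
  row 9 [1001]: F1=0 F2=1 -> F1&~F2 -> 0
  row 10 [1010]: F1=0 F2=1 -> F1&~F2 -> 0
  row 11 [1011]: F1=0 F2=1 -> F1&~F2 -> 0
  row 12 [1100]: F1=0 F2=1 -> F1&~F2 -> 0
  row 13 [1101]: F1=0 F2=1 -> F1&~F2 -> 0
  row 14 [1110]: F1=0 F2=1 -> F1&~F2 -> 0
  row 15 [1111]: F1=0 F2=1 -> F1&~F2 -> 0
Full result column, 4 rows per line (u,v fixed per line; w,z runs 00..11 left to right):
  rows 0-3 [u,v=00]: 0000  = hex 0
  rows 4-7 [u,v=01]: 0000  = hex 0
  rows 8-11 [u,v=10]: 0000  = hex 0
  rows 12-15 [u,v=11]: 0000  = hex 0
Counterexample vector (row 0 .. row 15) = 0000000000000000
Output column grouped in 4s = 0000 0000 0000 0000 = 0x0000
Convert to decimal digit by digit (value = value*16 + digit):
  0 -> 0
  0*16 + 0 = 0
  0*16 + 0 = 0
  0*16 + 0 = 0
Decimal = 0

0


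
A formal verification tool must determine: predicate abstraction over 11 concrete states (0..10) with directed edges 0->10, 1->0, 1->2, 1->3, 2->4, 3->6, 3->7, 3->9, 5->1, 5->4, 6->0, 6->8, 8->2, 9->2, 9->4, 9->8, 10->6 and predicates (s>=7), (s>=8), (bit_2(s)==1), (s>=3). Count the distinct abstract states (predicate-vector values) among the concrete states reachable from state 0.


BFS from 0:
Concrete reachable: {0, 2, 4, 6, 8, 10}
Abstract via predicates (s>=7), (s>=8), (bit_2(s)==1), (s>=3):
  (0,0,0,0) <- {0, 2}
  (0,0,1,1) <- {4, 6}
  (1,1,0,1) <- {8, 10}
Distinct abstract states = 3

3


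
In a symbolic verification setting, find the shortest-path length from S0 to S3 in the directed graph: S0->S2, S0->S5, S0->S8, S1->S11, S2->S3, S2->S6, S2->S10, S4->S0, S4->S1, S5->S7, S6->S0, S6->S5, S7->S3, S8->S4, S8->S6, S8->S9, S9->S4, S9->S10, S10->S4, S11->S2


BFS layer-by-layer from S0:
  dist 0: {S0}
  dist 1: {S2, S5, S8}
  dist 2: {S3, S4, S6, S7, S9, S10}
  -> S3 reached at distance 2
Shortest path length = 2

2


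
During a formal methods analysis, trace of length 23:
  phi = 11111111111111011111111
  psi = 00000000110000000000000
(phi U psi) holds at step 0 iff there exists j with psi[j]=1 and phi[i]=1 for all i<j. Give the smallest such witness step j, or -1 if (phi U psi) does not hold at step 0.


(phi U psi) at 0: need smallest j with psi[j]=1 and phi[i]=1 for all i in [0,j).
Scan from step 0:
  step 0: phi=1, psi=0 -> continue
  step 1: phi=1, psi=0 -> continue
  step 2: phi=1, psi=0 -> continue
  step 3: phi=1, psi=0 -> continue
  step 8: psi=1 and phi held for [0,8) -> witness found
Witness step = 8

8


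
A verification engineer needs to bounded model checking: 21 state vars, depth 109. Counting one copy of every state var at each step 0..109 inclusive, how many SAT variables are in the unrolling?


BMC unrolls to depth k, creating one copy of each state var for steps 0..k.
Step count = 109 + 1 = 110 (steps 0 through 109)
Vars per step = 21
Total = 21 * 110 = 2310

2310


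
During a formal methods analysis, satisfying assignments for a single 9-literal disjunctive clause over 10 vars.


Step 1: Total=2^10=1024
Step 2: Unsat when all 9 false: 2^1=2
Step 3: Sat=1024-2=1022

1022


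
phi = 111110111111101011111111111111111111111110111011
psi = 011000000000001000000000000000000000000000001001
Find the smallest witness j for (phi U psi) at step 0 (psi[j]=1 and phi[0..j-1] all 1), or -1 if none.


(phi U psi) at 0: need smallest j with psi[j]=1 and phi[i]=1 for all i in [0,j).
Scan from step 0:
  step 0: phi=1, psi=0 -> continue
  step 1: psi=1 and phi held for [0,1) -> witness found
Witness step = 1

1


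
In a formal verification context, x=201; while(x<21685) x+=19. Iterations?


Step 1: x goes from 201 toward 21685 by 19; the body runs while x<21685, so iterations = ceil((bound-start)/step)
Step 2: Distance=21484
Step 3: ceil(21484/19)=1131

1131


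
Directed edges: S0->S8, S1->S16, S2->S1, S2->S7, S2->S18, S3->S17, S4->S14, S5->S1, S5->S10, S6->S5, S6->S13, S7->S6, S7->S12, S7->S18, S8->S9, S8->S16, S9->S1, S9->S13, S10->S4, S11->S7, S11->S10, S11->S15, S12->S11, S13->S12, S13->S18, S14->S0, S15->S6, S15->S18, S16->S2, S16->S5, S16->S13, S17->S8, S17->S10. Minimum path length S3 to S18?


BFS layer-by-layer from S3:
  dist 0: {S3}
  dist 1: {S17}
  dist 2: {S8, S10}
  dist 3: {S4, S9, S16}
  dist 4: {S1, S2, S5, S13, S14}
  dist 5: {S0, S7, S12, S18}
  -> S18 reached at distance 5
Shortest path length = 5

5


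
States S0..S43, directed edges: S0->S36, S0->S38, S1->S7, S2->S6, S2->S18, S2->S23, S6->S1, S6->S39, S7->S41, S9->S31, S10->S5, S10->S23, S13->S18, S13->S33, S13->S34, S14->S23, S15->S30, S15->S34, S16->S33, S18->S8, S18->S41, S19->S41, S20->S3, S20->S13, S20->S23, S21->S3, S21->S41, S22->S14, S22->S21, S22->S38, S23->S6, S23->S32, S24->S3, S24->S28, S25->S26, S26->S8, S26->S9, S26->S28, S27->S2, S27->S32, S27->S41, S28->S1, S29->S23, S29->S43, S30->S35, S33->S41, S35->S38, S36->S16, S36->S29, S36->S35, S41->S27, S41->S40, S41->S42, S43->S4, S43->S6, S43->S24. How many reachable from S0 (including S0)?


BFS from S0:
  layer 0: {S0}
  layer 1: {S36, S38}
  layer 2: {S16, S29, S35}
  layer 3: {S23, S33, S43}
  layer 4: {S4, S6, S24, S32, S41}
  layer 5: {S1, S3, S27, S28, S39, S40, S42}
  layer 6: {S2, S7}
  layer 7: {S18}
  layer 8: {S8}
Reachable set: {S0, S1, S2, S3, S4, S6, S7, S8, S16, S18, S23, S24, S27, S28, S29, S32, S33, S35, S36, S38, S39, S40, S41, S42, S43}
Count = 25

25


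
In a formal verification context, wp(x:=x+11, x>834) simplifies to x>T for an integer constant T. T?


Formula: wp(x:=E, P) = P[E/x] (substitute E for x in postcondition)
Step 1: Postcondition: x>834
Step 2: Substitute x+11 for x: x+11>834
Step 3: Solve for x: x > 834-11 = 823

823


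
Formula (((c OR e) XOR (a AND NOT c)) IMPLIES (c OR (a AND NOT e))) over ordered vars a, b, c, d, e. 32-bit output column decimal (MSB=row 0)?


Formula: (((c OR e) XOR (a AND NOT c)) IMPLIES (c OR (a AND NOT e))) over a, b, c, d, e (32 rows)
Evaluate each row (bits = a,b,c,d,e, MSB first):
  row 0 [00000]: (((0 OR 0) XOR (0 AND NOT 0)) IMPLIES (0 OR (0 AND NOT 0))) -> 1
  row 1 [00001]: (((0 OR 1) XOR (0 AND NOT 0)) IMPLIES (0 OR (0 AND NOT 1))) -> 0
  row 2 [00010]: (((0 OR 0) XOR (0 AND NOT 0)) IMPLIES (0 OR (0 AND NOT 0))) -> 1
  row 3 [00011]: (((0 OR 1) XOR (0 AND NOT 0)) IMPLIES (0 OR (0 AND NOT 1))) -> 0
  row 4 [00100]: (((1 OR 0) XOR (0 AND NOT 1)) IMPLIES (1 OR (0 AND NOT 0))) -> 1
  row 5 [00101]: (((1 OR 1) XOR (0 AND NOT 1)) IMPLIES (1 OR (0 AND NOT 1))) -> 1
  row 6 [00110]: (((1 OR 0) XOR (0 AND NOT 1)) IMPLIES (1 OR (0 AND NOT 0))) -> 1
  row 7 [00111]: (((1 OR 1) XOR (0 AND NOT 1)) IMPLIES (1 OR (0 AND NOT 1))) -> 1
  row 8 [01000]: (((0 OR 0) XOR (0 AND NOT 0)) IMPLIES (0 OR (0 AND NOT 0))) -> 1
  row 9 [01001]: (((0 OR 1) XOR (0 AND NOT 0)) IMPLIES (0 OR (0 AND NOT 1))) -> 0
  row 10 [01010]: (((0 OR 0) XOR (0 AND NOT 0)) IMPLIES (0 OR (0 AND NOT 0))) -> 1
  row 11 [01011]: (((0 OR 1) XOR (0 AND NOT 0)) IMPLIES (0 OR (0 AND NOT 1))) -> 0
  row 12 [01100]: (((1 OR 0) XOR (0 AND NOT 1)) IMPLIES (1 OR (0 AND NOT 0))) -> 1
  row 13 [01101]: (((1 OR 1) XOR (0 AND NOT 1)) IMPLIES (1 OR (0 AND NOT 1))) -> 1
  row 14 [01110]: (((1 OR 0) XOR (0 AND NOT 1)) IMPLIES (1 OR (0 AND NOT 0))) -> 1
  row 15 [01111]: (((1 OR 1) XOR (0 AND NOT 1)) IMPLIES (1 OR (0 AND NOT 1))) -> 1
  row 16 [10000]: (((0 OR 0) XOR (1 AND NOT 0)) IMPLIES (0 OR (1 AND NOT 0))) -> 1
  row 17 [10001]: (((0 OR 1) XOR (1 AND NOT 0)) IMPLIES (0 OR (1 AND NOT 1))) -> 1
  row 18 [10010]: (((0 OR 0) XOR (1 AND NOT 0)) IMPLIES (0 OR (1 AND NOT 0))) -> 1
  row 19 [10011]: (((0 OR 1) XOR (1 AND NOT 0)) IMPLIES (0 OR (1 AND NOT 1))) -> 1
  row 20 [10100]: (((1 OR 0) XOR (1 AND NOT 1)) IMPLIES (1 OR (1 AND NOT 0))) -> 1
  row 21 [10101]: (((1 OR 1) XOR (1 AND NOT 1)) IMPLIES (1 OR (1 AND NOT 1))) -> 1
  row 22 [10110]: (((1 OR 0) XOR (1 AND NOT 1)) IMPLIES (1 OR (1 AND NOT 0))) -> 1
  row 23 [10111]: (((1 OR 1) XOR (1 AND NOT 1)) IMPLIES (1 OR (1 AND NOT 1))) -> 1
  row 24 [11000]: (((0 OR 0) XOR (1 AND NOT 0)) IMPLIES (0 OR (1 AND NOT 0))) -> 1
  row 25 [11001]: (((0 OR 1) XOR (1 AND NOT 0)) IMPLIES (0 OR (1 AND NOT 1))) -> 1
  row 26 [11010]: (((0 OR 0) XOR (1 AND NOT 0)) IMPLIES (0 OR (1 AND NOT 0))) -> 1
  row 27 [11011]: (((0 OR 1) XOR (1 AND NOT 0)) IMPLIES (0 OR (1 AND NOT 1))) -> 1
  row 28 [11100]: (((1 OR 0) XOR (1 AND NOT 1)) IMPLIES (1 OR (1 AND NOT 0))) -> 1
  row 29 [11101]: (((1 OR 1) XOR (1 AND NOT 1)) IMPLIES (1 OR (1 AND NOT 1))) -> 1
  row 30 [11110]: (((1 OR 0) XOR (1 AND NOT 1)) IMPLIES (1 OR (1 AND NOT 0))) -> 1
  row 31 [11111]: (((1 OR 1) XOR (1 AND NOT 1)) IMPLIES (1 OR (1 AND NOT 1))) -> 1
Full result column, 4 rows per line (a,b,c fixed per line; d,e runs 00..11 left to right):
  rows 0-3 [a,b,c=000]: 1010  = hex A
  rows 4-7 [a,b,c=001]: 1111  = hex F
  rows 8-11 [a,b,c=010]: 1010  = hex A
  rows 12-15 [a,b,c=011]: 1111  = hex F
  rows 16-19 [a,b,c=100]: 1111  = hex F
  rows 20-23 [a,b,c=101]: 1111  = hex F
  rows 24-27 [a,b,c=110]: 1111  = hex F
  rows 28-31 [a,b,c=111]: 1111  = hex F
Output column (row 0 .. row 31) = 10101111101011111111111111111111
Output column grouped in 4s = 1010 1111 1010 1111 1111 1111 1111 1111 = 0xAFAFFFFF
Convert to decimal digit by digit (value = value*16 + digit):
  A -> 10
  10*16 + 15 (F) = 175
  175*16 + 10 (A) = 2810
  2810*16 + 15 (F) = 44975
  44975*16 + 15 (F) = 719615
  719615*16 + 15 (F) = 11513855
  11513855*16 + 15 (F) = 184221695
  184221695*16 + 15 (F) = 2947547135
Decimal = 2947547135

2947547135


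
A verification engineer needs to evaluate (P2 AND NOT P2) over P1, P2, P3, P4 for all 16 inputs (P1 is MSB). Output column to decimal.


Formula: (P2 AND NOT P2) over P1, P2, P3, P4 (16 rows)
Evaluate each row (bits = P1,P2,P3,P4, MSB first):
  row 0 [0000]: (0 AND NOT 0) -> 0
  row 1 [0001]: (0 AND NOT 0) -> 0
  row 2 [0010]: (0 AND NOT 0) -> 0
  row 3 [0011]: (0 AND NOT 0) -> 0
  row 4 [0100]: (1 AND NOT 1) -> 0
  row 5 [0101]: (1 AND NOT 1) -> 0
  row 6 [0110]: (1 AND NOT 1) -> 0
  row 7 [0111]: (1 AND NOT 1) -> 0
  row 8 [1000]: (0 AND NOT 0) -> 0
  row 9 [1001]: (0 AND NOT 0) -> 0
  row 10 [1010]: (0 AND NOT 0) -> 0
  row 11 [1011]: (0 AND NOT 0) -> 0
  row 12 [1100]: (1 AND NOT 1) -> 0
  row 13 [1101]: (1 AND NOT 1) -> 0
  row 14 [1110]: (1 AND NOT 1) -> 0
  row 15 [1111]: (1 AND NOT 1) -> 0
Full result column, 4 rows per line (P1,P2 fixed per line; P3,P4 runs 00..11 left to right):
  rows 0-3 [P1,P2=00]: 0000  = hex 0
  rows 4-7 [P1,P2=01]: 0000  = hex 0
  rows 8-11 [P1,P2=10]: 0000  = hex 0
  rows 12-15 [P1,P2=11]: 0000  = hex 0
Output column (row 0 .. row 15) = 0000000000000000
Output column grouped in 4s = 0000 0000 0000 0000 = 0x0000
Convert to decimal digit by digit (value = value*16 + digit):
  0 -> 0
  0*16 + 0 = 0
  0*16 + 0 = 0
  0*16 + 0 = 0
Decimal = 0

0


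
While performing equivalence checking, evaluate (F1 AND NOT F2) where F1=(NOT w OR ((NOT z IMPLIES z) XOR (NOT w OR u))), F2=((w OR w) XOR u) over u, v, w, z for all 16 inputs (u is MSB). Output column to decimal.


F1 = (NOT w OR ((NOT z IMPLIES z) XOR (NOT w OR u)))
F2 = ((w OR w) XOR u)
Counterexample to F1=>F2 is where F1=1 and F2=0.
Evaluate each row (bits = u,v,w,z, MSB first):
  row 0 [0000]: F1=1 F2=0 -> F1&~F2 -> 1
  row 1 [0001]: F1=1 F2=0 -> F1&~F2 -> 1
  row 2 [0010]: F1=0 F2=1 -> F1&~F2 -> 0
  row 3 [0011]: F1=1 F2=1 -> F1&~F2 -> 0
  row 4 [0100]: F1=1 F2=0 -> F1&~F2 -> 1
  row 5 [0101]: F1=1 F2=0 -> F1&~F2 -> 1
  row 6 [0110]: F1=0 F2=1 -> F1&~F2 -> 0
  row 7 [0111]: F1=1 F2=1 -> F1&~F2 -> 0
  row 8 [1000]: F1=1 F2=1 -> F1&~F2 -> 0
  row 9 [1001]: F1=1 F2=1 -> F1&~F2 -> 0
  row 10 [1010]: F1=1 F2=0 -> F1&~F2 -> 1
  row 11 [1011]: F1=0 F2=0 -> F1&~F2 -> 0
  row 12 [1100]: F1=1 F2=1 -> F1&~F2 -> 0
  row 13 [1101]: F1=1 F2=1 -> F1&~F2 -> 0
  row 14 [1110]: F1=1 F2=0 -> F1&~F2 -> 1
  row 15 [1111]: F1=0 F2=0 -> F1&~F2 -> 0
Full result column, 4 rows per line (u,v fixed per line; w,z runs 00..11 left to right):
  rows 0-3 [u,v=00]: 1100  = hex C
  rows 4-7 [u,v=01]: 1100  = hex C
  rows 8-11 [u,v=10]: 0010  = hex 2
  rows 12-15 [u,v=11]: 0010  = hex 2
Counterexample vector (row 0 .. row 15) = 1100110000100010
Output column grouped in 4s = 1100 1100 0010 0010 = 0xCC22
Convert to decimal digit by digit (value = value*16 + digit):
  C -> 12
  12*16 + 12 (C) = 204
  204*16 + 2 = 3266
  3266*16 + 2 = 52258
Decimal = 52258

52258


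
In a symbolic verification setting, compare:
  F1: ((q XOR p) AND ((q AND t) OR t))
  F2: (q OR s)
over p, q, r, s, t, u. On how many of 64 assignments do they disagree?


F1 = ((q XOR p) AND ((q AND t) OR t))
F2 = (q OR s)
Evaluate both on each of 64 rows (bits = p,q,r,s,t,u):
  row 0 [000000]: F1=0 F2=0 -> 0
  row 1 [000001]: F1=0 F2=0 -> 0
  row 2 [000010]: F1=0 F2=0 -> 0
  row 3 [000011]: F1=0 F2=0 -> 0
  row 4 [000100]: F1=0 F2=1 (differ) -> 1
  (every remaining row is evaluated the same way; all 64 results are listed next)
Full result column, 8 rows per line (p,q,r fixed per line; s,t,u runs 000..111 left to right):
  rows 0-7 [p,q,r=000]: 00001111  (ones: 4)
  rows 8-15 [p,q,r=001]: 00001111  (ones: 4)
  rows 16-23 [p,q,r=010]: 11001100  (ones: 4)
  rows 24-31 [p,q,r=011]: 11001100  (ones: 4)
  rows 32-39 [p,q,r=100]: 00111100  (ones: 4)
  rows 40-47 [p,q,r=101]: 00111100  (ones: 4)
  rows 48-55 [p,q,r=110]: 11111111  (ones: 8)
  rows 56-63 [p,q,r=111]: 11111111  (ones: 8)
Disagreements = 4+4+4+4+4+4+8+8 = 40

40


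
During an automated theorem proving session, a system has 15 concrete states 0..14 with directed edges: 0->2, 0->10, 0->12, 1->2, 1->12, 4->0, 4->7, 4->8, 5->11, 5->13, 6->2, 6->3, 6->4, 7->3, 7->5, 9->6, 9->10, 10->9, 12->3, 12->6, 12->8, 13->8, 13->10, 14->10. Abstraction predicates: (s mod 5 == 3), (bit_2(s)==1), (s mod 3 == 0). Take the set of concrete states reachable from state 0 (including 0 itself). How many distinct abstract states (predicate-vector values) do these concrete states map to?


BFS from 0:
Concrete reachable: {0, 2, 3, 4, 5, 6, 7, 8, 9, 10, 11, 12, 13}
Abstract via predicates (s mod 5 == 3), (bit_2(s)==1), (s mod 3 == 0):
  (0,0,0) <- {2, 10, 11}
  (0,0,1) <- {0, 9}
  (0,1,0) <- {4, 5, 7}
  (0,1,1) <- {6, 12}
  (1,0,0) <- {8}
  (1,0,1) <- {3}
  (1,1,0) <- {13}
Distinct abstract states = 7

7


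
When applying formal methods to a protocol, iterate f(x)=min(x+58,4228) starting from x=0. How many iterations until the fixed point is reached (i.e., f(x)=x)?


Step 1: x=0, cap=4228, increment=58
Step 2: x grows by 58 each step until capped at 4228; fixed point is x=4228
Step 3: iterations = ceil(4228/58) = 73

73


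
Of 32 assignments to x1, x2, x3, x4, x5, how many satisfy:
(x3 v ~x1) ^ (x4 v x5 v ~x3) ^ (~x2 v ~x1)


CNF with 3 clauses over 5 vars (32 assignments).
An assignment satisfies CNF iff every clause has >=1 true literal.
Check each row (bits = x1,x2,x3,x4,x5; clause T/F shown):
  row 0 [00000]: clauses=TTT -> 1
  row 1 [00001]: clauses=TTT -> 1
  row 2 [00010]: clauses=TTT -> 1
  row 3 [00011]: clauses=TTT -> 1
  row 4 [00100]: clauses=TFT -> 0
  row 5 [00101]: clauses=TTT -> 1
  row 6 [00110]: clauses=TTT -> 1
  row 7 [00111]: clauses=TTT -> 1
  row 8 [01000]: clauses=TTT -> 1
  row 9 [01001]: clauses=TTT -> 1
  row 10 [01010]: clauses=TTT -> 1
  row 11 [01011]: clauses=TTT -> 1
  row 12 [01100]: clauses=TFT -> 0
  row 13 [01101]: clauses=TTT -> 1
  row 14 [01110]: clauses=TTT -> 1
  row 15 [01111]: clauses=TTT -> 1
  row 16 [10000]: clauses=FTT -> 0
  row 17 [10001]: clauses=FTT -> 0
  row 18 [10010]: clauses=FTT -> 0
  row 19 [10011]: clauses=FTT -> 0
  row 20 [10100]: clauses=TFT -> 0
  row 21 [10101]: clauses=TTT -> 1
  row 22 [10110]: clauses=TTT -> 1
  row 23 [10111]: clauses=TTT -> 1
  row 24 [11000]: clauses=FTF -> 0
  row 25 [11001]: clauses=FTF -> 0
  row 26 [11010]: clauses=FTF -> 0
  row 27 [11011]: clauses=FTF -> 0
  row 28 [11100]: clauses=TFF -> 0
  row 29 [11101]: clauses=TTF -> 0
  row 30 [11110]: clauses=TTF -> 0
  row 31 [11111]: clauses=TTF -> 0
Full result column, 8 rows per line (x1,x2 fixed per line; x3,x4,x5 runs 000..111 left to right):
  rows 0-7 [x1,x2=00]: 11110111  (ones: 7)
  rows 8-15 [x1,x2=01]: 11110111  (ones: 7)
  rows 16-23 [x1,x2=10]: 00000111  (ones: 3)
  rows 24-31 [x1,x2=11]: 00000000  (ones: 0)
Satisfying assignments = 7+7+3+0 = 17

17


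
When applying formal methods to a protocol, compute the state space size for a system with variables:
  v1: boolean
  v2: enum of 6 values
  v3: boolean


State space = product of domain sizes of all variables.
Domain sizes:
  v1 (boolean): 2
  v2 (enum of 6 values): 6
  v3 (boolean): 2
Product = 2 * 6 * 2 = 24

24


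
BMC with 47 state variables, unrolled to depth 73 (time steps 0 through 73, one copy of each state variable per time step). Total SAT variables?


BMC unrolls to depth k, creating one copy of each state var for steps 0..k.
Step count = 73 + 1 = 74 (steps 0 through 73)
Vars per step = 47
Total = 47 * 74 = 3478

3478


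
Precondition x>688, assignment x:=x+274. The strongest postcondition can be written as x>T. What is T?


Formula: sp(P, x:=E) = exists old_x. (x = E[old_x/x]) AND P[old_x/x] (old_x is the value of x before the assignment; eliminate old_x by solving x = E[old_x/x] for old_x)
Step 1: Precondition P: x>688, i.e. old_x > 688
Step 2: Assignment gives x = old_x + 274, so old_x = x - 274
Step 3: Substitute into P: x - 274 > 688
Step 4: Simplify: x > 688+274 = 962

962


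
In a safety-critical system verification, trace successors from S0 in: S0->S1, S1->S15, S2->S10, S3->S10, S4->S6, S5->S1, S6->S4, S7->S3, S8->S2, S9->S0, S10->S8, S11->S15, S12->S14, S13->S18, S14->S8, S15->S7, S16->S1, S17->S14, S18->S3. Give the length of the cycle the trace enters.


Trace from S0 until a state repeats:
  S0 -> S1 -> S15 -> S7 -> S3 -> S10 -> S8 -> S2 -> S10
S10 first seen at step 5, revisited at step 8.
Cycle length = 8 - 5 = 3

3


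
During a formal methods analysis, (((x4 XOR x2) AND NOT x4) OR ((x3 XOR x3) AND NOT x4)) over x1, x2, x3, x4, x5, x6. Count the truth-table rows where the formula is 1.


Formula: (((x4 XOR x2) AND NOT x4) OR ((x3 XOR x3) AND NOT x4)) over 6 vars (64 rows)
Evaluate each row (x1, x2, x3, x4, x5, x6 as bits, MSB first):
  row 0 [000000]: (((0 XOR 0) AND NOT 0) OR ((0 XOR 0) AND NOT 0)) -> 0
  row 1 [000001]: (((0 XOR 0) AND NOT 0) OR ((0 XOR 0) AND NOT 0)) -> 0
  row 2 [000010]: (((0 XOR 0) AND NOT 0) OR ((0 XOR 0) AND NOT 0)) -> 0
  row 3 [000011]: (((0 XOR 0) AND NOT 0) OR ((0 XOR 0) AND NOT 0)) -> 0
  row 4 [000100]: (((1 XOR 0) AND NOT 1) OR ((0 XOR 0) AND NOT 1)) -> 0
  (every remaining row is evaluated the same way; all 64 results are listed next)
Full result column, 8 rows per line (x1,x2,x3 fixed per line; x4,x5,x6 runs 000..111 left to right):
  rows 0-7 [x1,x2,x3=000]: 00000000  (ones: 0)
  rows 8-15 [x1,x2,x3=001]: 00000000  (ones: 0)
  rows 16-23 [x1,x2,x3=010]: 11110000  (ones: 4)
  rows 24-31 [x1,x2,x3=011]: 11110000  (ones: 4)
  rows 32-39 [x1,x2,x3=100]: 00000000  (ones: 0)
  rows 40-47 [x1,x2,x3=101]: 00000000  (ones: 0)
  rows 48-55 [x1,x2,x3=110]: 11110000  (ones: 4)
  rows 56-63 [x1,x2,x3=111]: 11110000  (ones: 4)
Count of 1-rows = 0+0+4+4+0+0+4+4 = 16

16


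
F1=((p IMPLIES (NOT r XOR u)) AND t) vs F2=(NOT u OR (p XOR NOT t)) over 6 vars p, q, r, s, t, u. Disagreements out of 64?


F1 = ((p IMPLIES (NOT r XOR u)) AND t)
F2 = (NOT u OR (p XOR NOT t))
Evaluate both on each of 64 rows (bits = p,q,r,s,t,u):
  row 0 [000000]: F1=0 F2=1 (differ) -> 1
  row 1 [000001]: F1=0 F2=1 (differ) -> 1
  row 2 [000010]: F1=1 F2=1 -> 0
  row 3 [000011]: F1=1 F2=0 (differ) -> 1
  row 4 [000100]: F1=0 F2=1 (differ) -> 1
  (every remaining row is evaluated the same way; all 64 results are listed next)
Full result column, 8 rows per line (p,q,r fixed per line; s,t,u runs 000..111 left to right):
  rows 0-7 [p,q,r=000]: 11011101  (ones: 6)
  rows 8-15 [p,q,r=001]: 11011101  (ones: 6)
  rows 16-23 [p,q,r=010]: 11011101  (ones: 6)
  rows 24-31 [p,q,r=011]: 11011101  (ones: 6)
  rows 32-39 [p,q,r=100]: 10011001  (ones: 4)
  rows 40-47 [p,q,r=101]: 10101010  (ones: 4)
  rows 48-55 [p,q,r=110]: 10011001  (ones: 4)
  rows 56-63 [p,q,r=111]: 10101010  (ones: 4)
Disagreements = 6+6+6+6+4+4+4+4 = 40

40


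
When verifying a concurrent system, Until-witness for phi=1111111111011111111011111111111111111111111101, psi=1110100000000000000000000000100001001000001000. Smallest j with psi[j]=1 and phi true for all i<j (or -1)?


(phi U psi) at 0: need smallest j with psi[j]=1 and phi[i]=1 for all i in [0,j).
Scan from step 0:
  step 0: psi=1 and phi held for [0,0) -> witness found
Witness step = 0

0


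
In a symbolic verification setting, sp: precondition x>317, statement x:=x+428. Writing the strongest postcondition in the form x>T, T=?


Formula: sp(P, x:=E) = exists old_x. (x = E[old_x/x]) AND P[old_x/x] (old_x is the value of x before the assignment; eliminate old_x by solving x = E[old_x/x] for old_x)
Step 1: Precondition P: x>317, i.e. old_x > 317
Step 2: Assignment gives x = old_x + 428, so old_x = x - 428
Step 3: Substitute into P: x - 428 > 317
Step 4: Simplify: x > 317+428 = 745

745


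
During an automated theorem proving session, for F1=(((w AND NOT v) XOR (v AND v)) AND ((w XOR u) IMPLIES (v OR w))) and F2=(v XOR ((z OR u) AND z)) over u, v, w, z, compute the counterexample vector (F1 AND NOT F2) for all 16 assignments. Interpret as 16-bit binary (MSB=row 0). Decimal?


F1 = (((w AND NOT v) XOR (v AND v)) AND ((w XOR u) IMPLIES (v OR w)))
F2 = (v XOR ((z OR u) AND z))
Counterexample to F1=>F2 is where F1=1 and F2=0.
Evaluate each row (bits = u,v,w,z, MSB first):
  row 0 [0000]: F1=0 F2=0 -> F1&~F2 -> 0
  row 1 [0001]: F1=0 F2=1 -> F1&~F2 -> 0
  row 2 [0010]: F1=1 F2=0 -> F1&~F2 -> 1
  row 3 [0011]: F1=1 F2=1 -> F1&~F2 -> 0
  row 4 [0100]: F1=1 F2=1 -> F1&~F2 -> 0
  row 5 [0101]: F1=1 F2=0 -> F1&~F2 -> 1
  row 6 [0110]: F1=1 F2=1 -> F1&~F2 -> 0
  row 7 [0111]: F1=1 F2=0 -> F1&~F2 -> 1
  row 8 [1000]: F1=0 F2=0 -> F1&~F2 -> 0
  row 9 [1001]: F1=0 F2=1 -> F1&~F2 -> 0
  row 10 [1010]: F1=1 F2=0 -> F1&~F2 -> 1
  row 11 [1011]: F1=1 F2=1 -> F1&~F2 -> 0
  row 12 [1100]: F1=1 F2=1 -> F1&~F2 -> 0
  row 13 [1101]: F1=1 F2=0 -> F1&~F2 -> 1
  row 14 [1110]: F1=1 F2=1 -> F1&~F2 -> 0
  row 15 [1111]: F1=1 F2=0 -> F1&~F2 -> 1
Full result column, 4 rows per line (u,v fixed per line; w,z runs 00..11 left to right):
  rows 0-3 [u,v=00]: 0010  = hex 2
  rows 4-7 [u,v=01]: 0101  = hex 5
  rows 8-11 [u,v=10]: 0010  = hex 2
  rows 12-15 [u,v=11]: 0101  = hex 5
Counterexample vector (row 0 .. row 15) = 0010010100100101
Output column grouped in 4s = 0010 0101 0010 0101 = 0x2525
Convert to decimal digit by digit (value = value*16 + digit):
  2 -> 2
  2*16 + 5 = 37
  37*16 + 2 = 594
  594*16 + 5 = 9509
Decimal = 9509

9509


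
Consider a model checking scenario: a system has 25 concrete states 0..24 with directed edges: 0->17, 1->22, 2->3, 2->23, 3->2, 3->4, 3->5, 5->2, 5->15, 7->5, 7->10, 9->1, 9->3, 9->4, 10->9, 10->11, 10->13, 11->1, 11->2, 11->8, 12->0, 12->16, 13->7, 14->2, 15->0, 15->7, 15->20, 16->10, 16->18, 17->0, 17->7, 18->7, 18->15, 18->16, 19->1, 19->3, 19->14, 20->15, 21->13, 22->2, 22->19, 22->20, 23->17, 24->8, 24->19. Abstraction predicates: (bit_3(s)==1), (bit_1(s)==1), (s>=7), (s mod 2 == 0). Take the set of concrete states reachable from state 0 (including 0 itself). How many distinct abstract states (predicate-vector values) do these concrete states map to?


BFS from 0:
Concrete reachable: {0, 1, 2, 3, 4, 5, 7, 8, 9, 10, 11, 13, 14, 15, 17, 19, 20, 22, 23}
Abstract via predicates (bit_3(s)==1), (bit_1(s)==1), (s>=7), (s mod 2 == 0):
  (0,0,0,0) <- {1, 5}
  (0,0,0,1) <- {0, 4}
  (0,0,1,0) <- {17}
  (0,0,1,1) <- {20}
  (0,1,0,0) <- {3}
  (0,1,0,1) <- {2}
  (0,1,1,0) <- {7, 19, 23}
  (0,1,1,1) <- {22}
  (1,0,1,0) <- {9, 13}
  (1,0,1,1) <- {8}
  (1,1,1,0) <- {11, 15}
  (1,1,1,1) <- {10, 14}
Distinct abstract states = 12

12


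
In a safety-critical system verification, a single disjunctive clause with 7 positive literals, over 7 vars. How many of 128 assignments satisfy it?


Step 1: Total=2^7=128
Step 2: Unsat when all 7 false: 2^0=1
Step 3: Sat=128-1=127

127


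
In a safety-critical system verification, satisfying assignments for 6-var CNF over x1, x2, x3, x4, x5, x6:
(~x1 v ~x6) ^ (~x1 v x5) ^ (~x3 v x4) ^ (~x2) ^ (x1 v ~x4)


CNF with 5 clauses over 6 vars (64 assignments).
An assignment satisfies CNF iff every clause has >=1 true literal.
Check each row (bits = x1,x2,x3,x4,x5,x6; clause T/F shown):
  row 0 [000000]: clauses=TTTTT -> 1
  row 1 [000001]: clauses=TTTTT -> 1
  row 2 [000010]: clauses=TTTTT -> 1
  row 3 [000011]: clauses=TTTTT -> 1
  row 4 [000100]: clauses=TTTTF -> 0
  (every remaining row is evaluated the same way; all 64 results are listed next)
Full result column, 8 rows per line (x1,x2,x3 fixed per line; x4,x5,x6 runs 000..111 left to right):
  rows 0-7 [x1,x2,x3=000]: 11110000  (ones: 4)
  rows 8-15 [x1,x2,x3=001]: 00000000  (ones: 0)
  rows 16-23 [x1,x2,x3=010]: 00000000  (ones: 0)
  rows 24-31 [x1,x2,x3=011]: 00000000  (ones: 0)
  rows 32-39 [x1,x2,x3=100]: 00100010  (ones: 2)
  rows 40-47 [x1,x2,x3=101]: 00000010  (ones: 1)
  rows 48-55 [x1,x2,x3=110]: 00000000  (ones: 0)
  rows 56-63 [x1,x2,x3=111]: 00000000  (ones: 0)
Satisfying assignments = 4+0+0+0+2+1+0+0 = 7

7


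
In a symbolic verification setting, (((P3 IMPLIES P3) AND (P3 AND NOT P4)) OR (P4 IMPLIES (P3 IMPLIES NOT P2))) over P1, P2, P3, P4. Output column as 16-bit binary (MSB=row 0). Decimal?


Formula: (((P3 IMPLIES P3) AND (P3 AND NOT P4)) OR (P4 IMPLIES (P3 IMPLIES NOT P2))) over P1, P2, P3, P4 (16 rows)
Evaluate each row (bits = P1,P2,P3,P4, MSB first):
  row 0 [0000]: (((0 IMPLIES 0) AND (0 AND NOT 0)) OR (0 IMPLIES (0 IMPLIES NOT 0))) -> 1
  row 1 [0001]: (((0 IMPLIES 0) AND (0 AND NOT 1)) OR (1 IMPLIES (0 IMPLIES NOT 0))) -> 1
  row 2 [0010]: (((1 IMPLIES 1) AND (1 AND NOT 0)) OR (0 IMPLIES (1 IMPLIES NOT 0))) -> 1
  row 3 [0011]: (((1 IMPLIES 1) AND (1 AND NOT 1)) OR (1 IMPLIES (1 IMPLIES NOT 0))) -> 1
  row 4 [0100]: (((0 IMPLIES 0) AND (0 AND NOT 0)) OR (0 IMPLIES (0 IMPLIES NOT 1))) -> 1
  row 5 [0101]: (((0 IMPLIES 0) AND (0 AND NOT 1)) OR (1 IMPLIES (0 IMPLIES NOT 1))) -> 1
  row 6 [0110]: (((1 IMPLIES 1) AND (1 AND NOT 0)) OR (0 IMPLIES (1 IMPLIES NOT 1))) -> 1
  row 7 [0111]: (((1 IMPLIES 1) AND (1 AND NOT 1)) OR (1 IMPLIES (1 IMPLIES NOT 1))) -> 0
  row 8 [1000]: (((0 IMPLIES 0) AND (0 AND NOT 0)) OR (0 IMPLIES (0 IMPLIES NOT 0))) -> 1
  row 9 [1001]: (((0 IMPLIES 0) AND (0 AND NOT 1)) OR (1 IMPLIES (0 IMPLIES NOT 0))) -> 1
  row 10 [1010]: (((1 IMPLIES 1) AND (1 AND NOT 0)) OR (0 IMPLIES (1 IMPLIES NOT 0))) -> 1
  row 11 [1011]: (((1 IMPLIES 1) AND (1 AND NOT 1)) OR (1 IMPLIES (1 IMPLIES NOT 0))) -> 1
  row 12 [1100]: (((0 IMPLIES 0) AND (0 AND NOT 0)) OR (0 IMPLIES (0 IMPLIES NOT 1))) -> 1
  row 13 [1101]: (((0 IMPLIES 0) AND (0 AND NOT 1)) OR (1 IMPLIES (0 IMPLIES NOT 1))) -> 1
  row 14 [1110]: (((1 IMPLIES 1) AND (1 AND NOT 0)) OR (0 IMPLIES (1 IMPLIES NOT 1))) -> 1
  row 15 [1111]: (((1 IMPLIES 1) AND (1 AND NOT 1)) OR (1 IMPLIES (1 IMPLIES NOT 1))) -> 0
Full result column, 4 rows per line (P1,P2 fixed per line; P3,P4 runs 00..11 left to right):
  rows 0-3 [P1,P2=00]: 1111  = hex F
  rows 4-7 [P1,P2=01]: 1110  = hex E
  rows 8-11 [P1,P2=10]: 1111  = hex F
  rows 12-15 [P1,P2=11]: 1110  = hex E
Output column (row 0 .. row 15) = 1111111011111110
Output column grouped in 4s = 1111 1110 1111 1110 = 0xFEFE
Convert to decimal digit by digit (value = value*16 + digit):
  F -> 15
  15*16 + 14 (E) = 254
  254*16 + 15 (F) = 4079
  4079*16 + 14 (E) = 65278
Decimal = 65278

65278


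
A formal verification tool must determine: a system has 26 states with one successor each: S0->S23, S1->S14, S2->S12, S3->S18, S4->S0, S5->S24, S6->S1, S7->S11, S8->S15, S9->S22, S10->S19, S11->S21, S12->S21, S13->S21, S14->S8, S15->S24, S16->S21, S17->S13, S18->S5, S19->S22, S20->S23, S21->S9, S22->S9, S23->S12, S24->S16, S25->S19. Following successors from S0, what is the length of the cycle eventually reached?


Trace from S0 until a state repeats:
  S0 -> S23 -> S12 -> S21 -> S9 -> S22 -> S9
S9 first seen at step 4, revisited at step 6.
Cycle length = 6 - 4 = 2

2


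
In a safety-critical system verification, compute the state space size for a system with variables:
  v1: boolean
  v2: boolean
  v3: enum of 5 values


State space = product of domain sizes of all variables.
Domain sizes:
  v1 (boolean): 2
  v2 (boolean): 2
  v3 (enum of 5 values): 5
Product = 2 * 2 * 5 = 20

20


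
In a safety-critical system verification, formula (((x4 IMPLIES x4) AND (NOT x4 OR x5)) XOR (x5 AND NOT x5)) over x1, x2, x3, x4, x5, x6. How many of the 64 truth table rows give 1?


Formula: (((x4 IMPLIES x4) AND (NOT x4 OR x5)) XOR (x5 AND NOT x5)) over 6 vars (64 rows)
Evaluate each row (x1, x2, x3, x4, x5, x6 as bits, MSB first):
  row 0 [000000]: (((0 IMPLIES 0) AND (NOT 0 OR 0)) XOR (0 AND NOT 0)) -> 1
  row 1 [000001]: (((0 IMPLIES 0) AND (NOT 0 OR 0)) XOR (0 AND NOT 0)) -> 1
  row 2 [000010]: (((0 IMPLIES 0) AND (NOT 0 OR 1)) XOR (1 AND NOT 1)) -> 1
  row 3 [000011]: (((0 IMPLIES 0) AND (NOT 0 OR 1)) XOR (1 AND NOT 1)) -> 1
  row 4 [000100]: (((1 IMPLIES 1) AND (NOT 1 OR 0)) XOR (0 AND NOT 0)) -> 0
  (every remaining row is evaluated the same way; all 64 results are listed next)
Full result column, 8 rows per line (x1,x2,x3 fixed per line; x4,x5,x6 runs 000..111 left to right):
  rows 0-7 [x1,x2,x3=000]: 11110011  (ones: 6)
  rows 8-15 [x1,x2,x3=001]: 11110011  (ones: 6)
  rows 16-23 [x1,x2,x3=010]: 11110011  (ones: 6)
  rows 24-31 [x1,x2,x3=011]: 11110011  (ones: 6)
  rows 32-39 [x1,x2,x3=100]: 11110011  (ones: 6)
  rows 40-47 [x1,x2,x3=101]: 11110011  (ones: 6)
  rows 48-55 [x1,x2,x3=110]: 11110011  (ones: 6)
  rows 56-63 [x1,x2,x3=111]: 11110011  (ones: 6)
Count of 1-rows = 6+6+6+6+6+6+6+6 = 48

48


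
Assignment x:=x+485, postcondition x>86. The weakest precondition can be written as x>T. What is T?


Formula: wp(x:=E, P) = P[E/x] (substitute E for x in postcondition)
Step 1: Postcondition: x>86
Step 2: Substitute x+485 for x: x+485>86
Step 3: Solve for x: x > 86-485 = -399

-399


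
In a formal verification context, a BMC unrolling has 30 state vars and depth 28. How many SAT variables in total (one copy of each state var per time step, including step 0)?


BMC unrolls to depth k, creating one copy of each state var for steps 0..k.
Step count = 28 + 1 = 29 (steps 0 through 28)
Vars per step = 30
Total = 30 * 29 = 870

870


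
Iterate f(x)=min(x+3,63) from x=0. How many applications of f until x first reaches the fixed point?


Step 1: x=0, cap=63, increment=3
Step 2: x grows by 3 each step until capped at 63; fixed point is x=63
Step 3: iterations = ceil(63/3) = 21

21


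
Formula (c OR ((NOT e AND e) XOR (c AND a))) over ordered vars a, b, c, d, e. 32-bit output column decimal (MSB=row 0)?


Formula: (c OR ((NOT e AND e) XOR (c AND a))) over a, b, c, d, e (32 rows)
Evaluate each row (bits = a,b,c,d,e, MSB first):
  row 0 [00000]: (0 OR ((NOT 0 AND 0) XOR (0 AND 0))) -> 0
  row 1 [00001]: (0 OR ((NOT 1 AND 1) XOR (0 AND 0))) -> 0
  row 2 [00010]: (0 OR ((NOT 0 AND 0) XOR (0 AND 0))) -> 0
  row 3 [00011]: (0 OR ((NOT 1 AND 1) XOR (0 AND 0))) -> 0
  row 4 [00100]: (1 OR ((NOT 0 AND 0) XOR (1 AND 0))) -> 1
  row 5 [00101]: (1 OR ((NOT 1 AND 1) XOR (1 AND 0))) -> 1
  row 6 [00110]: (1 OR ((NOT 0 AND 0) XOR (1 AND 0))) -> 1
  row 7 [00111]: (1 OR ((NOT 1 AND 1) XOR (1 AND 0))) -> 1
  row 8 [01000]: (0 OR ((NOT 0 AND 0) XOR (0 AND 0))) -> 0
  row 9 [01001]: (0 OR ((NOT 1 AND 1) XOR (0 AND 0))) -> 0
  row 10 [01010]: (0 OR ((NOT 0 AND 0) XOR (0 AND 0))) -> 0
  row 11 [01011]: (0 OR ((NOT 1 AND 1) XOR (0 AND 0))) -> 0
  row 12 [01100]: (1 OR ((NOT 0 AND 0) XOR (1 AND 0))) -> 1
  row 13 [01101]: (1 OR ((NOT 1 AND 1) XOR (1 AND 0))) -> 1
  row 14 [01110]: (1 OR ((NOT 0 AND 0) XOR (1 AND 0))) -> 1
  row 15 [01111]: (1 OR ((NOT 1 AND 1) XOR (1 AND 0))) -> 1
  row 16 [10000]: (0 OR ((NOT 0 AND 0) XOR (0 AND 1))) -> 0
  row 17 [10001]: (0 OR ((NOT 1 AND 1) XOR (0 AND 1))) -> 0
  row 18 [10010]: (0 OR ((NOT 0 AND 0) XOR (0 AND 1))) -> 0
  row 19 [10011]: (0 OR ((NOT 1 AND 1) XOR (0 AND 1))) -> 0
  row 20 [10100]: (1 OR ((NOT 0 AND 0) XOR (1 AND 1))) -> 1
  row 21 [10101]: (1 OR ((NOT 1 AND 1) XOR (1 AND 1))) -> 1
  row 22 [10110]: (1 OR ((NOT 0 AND 0) XOR (1 AND 1))) -> 1
  row 23 [10111]: (1 OR ((NOT 1 AND 1) XOR (1 AND 1))) -> 1
  row 24 [11000]: (0 OR ((NOT 0 AND 0) XOR (0 AND 1))) -> 0
  row 25 [11001]: (0 OR ((NOT 1 AND 1) XOR (0 AND 1))) -> 0
  row 26 [11010]: (0 OR ((NOT 0 AND 0) XOR (0 AND 1))) -> 0
  row 27 [11011]: (0 OR ((NOT 1 AND 1) XOR (0 AND 1))) -> 0
  row 28 [11100]: (1 OR ((NOT 0 AND 0) XOR (1 AND 1))) -> 1
  row 29 [11101]: (1 OR ((NOT 1 AND 1) XOR (1 AND 1))) -> 1
  row 30 [11110]: (1 OR ((NOT 0 AND 0) XOR (1 AND 1))) -> 1
  row 31 [11111]: (1 OR ((NOT 1 AND 1) XOR (1 AND 1))) -> 1
Full result column, 4 rows per line (a,b,c fixed per line; d,e runs 00..11 left to right):
  rows 0-3 [a,b,c=000]: 0000  = hex 0
  rows 4-7 [a,b,c=001]: 1111  = hex F
  rows 8-11 [a,b,c=010]: 0000  = hex 0
  rows 12-15 [a,b,c=011]: 1111  = hex F
  rows 16-19 [a,b,c=100]: 0000  = hex 0
  rows 20-23 [a,b,c=101]: 1111  = hex F
  rows 24-27 [a,b,c=110]: 0000  = hex 0
  rows 28-31 [a,b,c=111]: 1111  = hex F
Output column (row 0 .. row 31) = 00001111000011110000111100001111
Output column grouped in 4s = 0000 1111 0000 1111 0000 1111 0000 1111 = 0x0F0F0F0F
Convert to decimal digit by digit (value = value*16 + digit):
  0 -> 0
  0*16 + 15 (F) = 15
  15*16 + 0 = 240
  240*16 + 15 (F) = 3855
  3855*16 + 0 = 61680
  61680*16 + 15 (F) = 986895
  986895*16 + 0 = 15790320
  15790320*16 + 15 (F) = 252645135
Decimal = 252645135

252645135


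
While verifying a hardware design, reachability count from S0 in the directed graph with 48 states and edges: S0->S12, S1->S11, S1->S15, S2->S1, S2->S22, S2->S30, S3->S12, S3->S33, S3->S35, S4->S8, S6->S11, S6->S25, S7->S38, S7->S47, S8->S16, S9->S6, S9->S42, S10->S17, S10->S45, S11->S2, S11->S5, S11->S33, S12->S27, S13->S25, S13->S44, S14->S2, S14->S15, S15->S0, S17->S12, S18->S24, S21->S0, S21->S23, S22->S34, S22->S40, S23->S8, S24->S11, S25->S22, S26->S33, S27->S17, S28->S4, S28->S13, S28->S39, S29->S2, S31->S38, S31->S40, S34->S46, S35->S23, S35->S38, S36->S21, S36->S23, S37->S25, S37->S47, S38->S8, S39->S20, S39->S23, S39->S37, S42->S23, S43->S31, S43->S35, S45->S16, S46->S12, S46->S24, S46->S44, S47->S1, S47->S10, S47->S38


BFS from S0:
  layer 0: {S0}
  layer 1: {S12}
  layer 2: {S27}
  layer 3: {S17}
Reachable set: {S0, S12, S17, S27}
Count = 4

4


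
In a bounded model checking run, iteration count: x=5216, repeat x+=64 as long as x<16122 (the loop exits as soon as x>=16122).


Step 1: x goes from 5216 toward 16122 by 64; the body runs while x<16122, so iterations = ceil((bound-start)/step)
Step 2: Distance=10906
Step 3: ceil(10906/64)=171

171


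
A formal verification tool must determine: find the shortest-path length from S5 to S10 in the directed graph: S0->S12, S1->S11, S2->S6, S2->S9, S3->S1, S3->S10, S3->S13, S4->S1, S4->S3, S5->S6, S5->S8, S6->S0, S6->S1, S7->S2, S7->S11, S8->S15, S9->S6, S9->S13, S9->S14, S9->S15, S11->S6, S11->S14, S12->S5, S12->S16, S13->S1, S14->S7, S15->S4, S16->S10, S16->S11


BFS layer-by-layer from S5:
  dist 0: {S5}
  dist 1: {S6, S8}
  dist 2: {S0, S1, S15}
  dist 3: {S4, S11, S12}
  dist 4: {S3, S14, S16}
  dist 5: {S7, S10, S13}
  -> S10 reached at distance 5
Shortest path length = 5

5
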